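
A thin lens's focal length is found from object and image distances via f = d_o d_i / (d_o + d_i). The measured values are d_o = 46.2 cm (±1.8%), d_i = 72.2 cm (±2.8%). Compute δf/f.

∂f/∂d_o = (d_i/(d_o+d_i))² = 0.372;  ∂f/∂d_i = (d_o/(d_o+d_i))² = 0.152
δf = √((∂f/∂d_o · δd_o)² + (∂f/∂d_i · δd_i)²) = √(0.0956 + 0.0947) = 0.436 cm
f = 28.2 cm, so δf/f = 0.436/28.2 = 0.0155.

0.0155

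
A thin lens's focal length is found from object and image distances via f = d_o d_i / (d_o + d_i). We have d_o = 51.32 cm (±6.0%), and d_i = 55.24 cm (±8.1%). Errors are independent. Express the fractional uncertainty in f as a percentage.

4.99%

∂f/∂d_o = (d_i/(d_o+d_i))² = 0.269;  ∂f/∂d_i = (d_o/(d_o+d_i))² = 0.232
δf = √((∂f/∂d_o · δd_o)² + (∂f/∂d_i · δd_i)²) = √(0.685 + 1.08) = 1.33 cm
f = 26.60 cm, so δf/f = 1.33/26.60 = 0.0499.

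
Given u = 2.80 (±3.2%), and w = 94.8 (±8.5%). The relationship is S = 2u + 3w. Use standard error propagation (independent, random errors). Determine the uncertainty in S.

24.2

Each term contributes (cᵢ δxᵢ)² to (δS)²:
  (2·δu)² = 0.0321;  (3·δw)² = 584
δS = √(584) = 24.2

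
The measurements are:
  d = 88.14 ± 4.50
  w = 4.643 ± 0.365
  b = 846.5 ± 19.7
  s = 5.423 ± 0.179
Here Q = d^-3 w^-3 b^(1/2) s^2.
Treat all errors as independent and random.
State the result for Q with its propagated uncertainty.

(1.248 ± 0.361) × 10^-5

Products/powers → add relative errors in quadrature, weighted by exponent:
  (-3·δd/d)² = (-3×0.0511)² = 0.0235;  (-3·δw/w)² = (-3×0.0786)² = 0.0556;  (½·δb/b)² = (0.5×0.0233)² = 0.000135;  (2·δs/s)² = (2×0.0330)² = 0.00436
δQ/Q = √(0.0836) = 0.289
Q = 1.248e-05, so δQ = 0.289 × 1.248e-05 = 3.61e-06.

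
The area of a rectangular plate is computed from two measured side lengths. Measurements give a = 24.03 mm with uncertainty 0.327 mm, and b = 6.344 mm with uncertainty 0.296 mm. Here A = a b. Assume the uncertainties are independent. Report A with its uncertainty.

152.4 ± 7.41 mm^2

A is a product of powers, so relative uncertainties combine in quadrature:
  (1·δa/a)² = (1×0.0136)² = 0.000185;  (1·δb/b)² = (1×0.0467)² = 0.00218
δA/A = √(0.00236) = 0.0486
A = 152.4 mm^2, so δA = 0.0486 × 152.4 = 7.41 mm^2.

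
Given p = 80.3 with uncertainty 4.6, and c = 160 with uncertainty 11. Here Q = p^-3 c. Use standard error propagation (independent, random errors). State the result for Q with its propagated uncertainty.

For a monomial Q ∝ p^-3, c, fractional errors add in quadrature:
  (-3·δp/p)² = (-3×0.0573)² = 0.0295;  (1·δc/c)² = (1×0.0688)² = 0.00473
δQ/Q = √(0.0343) = 0.185
Q = 0.000309, so δQ = 0.185 × 0.000309 = 5.72e-05.

(3.09 ± 0.572) × 10^-4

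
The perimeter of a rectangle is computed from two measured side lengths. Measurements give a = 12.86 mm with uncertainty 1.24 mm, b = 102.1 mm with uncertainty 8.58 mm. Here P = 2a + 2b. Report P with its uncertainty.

229.9 ± 17.3 mm

Sums and differences: (δP)² = Σ (cᵢ δxᵢ)².
  (2·δa)² = 6.15;  (2·δb)² = 294
δP = √(301) = 17.3 mm
P = 229.9 mm.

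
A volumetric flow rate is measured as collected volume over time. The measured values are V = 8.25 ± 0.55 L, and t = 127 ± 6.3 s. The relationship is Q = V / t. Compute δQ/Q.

Since Q is a product/quotient, work with relative uncertainties:
  (1·δV/V)² = (1×0.0667)² = 0.00444;  (-1·δt/t)² = (-1×0.0496)² = 0.00246
δQ/Q = √(0.00691) = 0.0831

0.0831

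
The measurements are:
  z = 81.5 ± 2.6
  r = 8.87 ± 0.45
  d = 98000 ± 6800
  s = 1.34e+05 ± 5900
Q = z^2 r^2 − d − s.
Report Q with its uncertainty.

(2.91 ± 0.633) × 10^5

Let p = z^2·r^2 = 5.23e+05. δp/p = √((2·δz/z)² + (2·δr/r)²) = √(0.00407 + 0.0103) = 0.120, so δp = 62600.
Q = p − d − s: δQ = √(δp² + δd² + δs²) = √(3.92e+09 + 4.62e+07 + 3.48e+07) = 63300
Q = 2.91e+05.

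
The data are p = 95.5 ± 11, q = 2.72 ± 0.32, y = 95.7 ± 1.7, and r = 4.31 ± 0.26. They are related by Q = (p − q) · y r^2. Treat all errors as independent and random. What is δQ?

28100

Let u = p − q = 92.8. δu = √(δp² + δq²) = √(121 + 0.102) = 11.0, so δu/u = 0.119.
Q is then a monomial in u, y, r:
δQ/Q = √((δu/u)² + (1·δy/y)² + (2·δr/r)²) = √(0.0141 + 0.000316 + 0.0146) = 0.170
Q = 1.65e+05, so δQ = 0.170 × 1.65e+05 = 28100.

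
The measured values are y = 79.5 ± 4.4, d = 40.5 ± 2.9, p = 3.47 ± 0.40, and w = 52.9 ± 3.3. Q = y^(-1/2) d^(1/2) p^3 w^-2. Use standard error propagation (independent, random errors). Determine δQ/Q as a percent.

37.0%

Since Q is a product/quotient, work with relative uncertainties:
  (−½·δy/y)² = (-0.5×0.0553)² = 0.000766;  (½·δd/d)² = (0.5×0.0716)² = 0.00128;  (3·δp/p)² = (3×0.115)² = 0.120;  (-2·δw/w)² = (-2×0.0624)² = 0.0156
δQ/Q = √(0.137) = 0.370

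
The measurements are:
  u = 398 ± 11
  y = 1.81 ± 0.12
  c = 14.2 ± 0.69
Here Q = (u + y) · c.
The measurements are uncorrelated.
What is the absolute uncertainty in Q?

317

Let w = u + y = 400. δw = √(δu² + δy²) = √(121 + 0.0144) = 11.0, so δw/w = 0.0275.
Q is then a monomial in w, c:
δQ/Q = √((δw/w)² + (1·δc/c)²) = √(0.000757 + 0.00236) = 0.0558
Q = 5680, so δQ = 0.0558 × 5680 = 317.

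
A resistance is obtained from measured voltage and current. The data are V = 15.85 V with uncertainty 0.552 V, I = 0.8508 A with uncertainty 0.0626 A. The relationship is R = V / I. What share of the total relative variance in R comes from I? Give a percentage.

81.7%

(δR/R)² = (1·δV/V)² + (-1·δI/I)²
  V term: (1×0.0348)² = 0.00121
  I term: (-1×0.0736)² = 0.00541
Total = 0.00663. Share from I = 0.00541/0.00663 = 0.817.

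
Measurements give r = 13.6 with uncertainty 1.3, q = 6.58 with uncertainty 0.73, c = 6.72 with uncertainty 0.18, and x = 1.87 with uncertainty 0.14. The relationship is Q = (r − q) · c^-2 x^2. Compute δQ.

0.144

Let u = r − q = 7.02. δu = √(δr² + δq²) = √(1.69 + 0.533) = 1.49, so δu/u = 0.212.
Q is then a monomial in u, c, x:
δQ/Q = √((δu/u)² + (-2·δc/c)² + (2·δx/x)²) = √(0.0451 + 0.00287 + 0.0224) = 0.265
Q = 0.544, so δQ = 0.265 × 0.544 = 0.144.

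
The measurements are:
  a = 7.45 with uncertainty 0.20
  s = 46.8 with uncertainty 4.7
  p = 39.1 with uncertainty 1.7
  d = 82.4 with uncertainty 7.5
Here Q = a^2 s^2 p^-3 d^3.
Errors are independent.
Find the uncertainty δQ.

Each factor contributes (exponent × relative error)² to (δQ/Q)²:
  (2·δa/a)² = (2×0.0268)² = 0.00288;  (2·δs/s)² = (2×0.100)² = 0.0403;  (-3·δp/p)² = (-3×0.0435)² = 0.0170;  (3·δd/d)² = (3×0.0910)² = 0.0746
δQ/Q = √(0.135) = 0.367
Q = 1.14e+06, so δQ = 0.367 × 1.14e+06 = 4.18e+05.

4.18e+05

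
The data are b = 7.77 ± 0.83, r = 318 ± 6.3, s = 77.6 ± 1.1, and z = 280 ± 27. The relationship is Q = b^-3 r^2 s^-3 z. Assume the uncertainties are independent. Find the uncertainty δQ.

Since Q is a product/quotient, work with relative uncertainties:
  (-3·δb/b)² = (-3×0.107)² = 0.103;  (2·δr/r)² = (2×0.0198)² = 0.00157;  (-3·δs/s)² = (-3×0.0142)² = 0.00181;  (1·δz/z)² = (1×0.0964)² = 0.00930
δQ/Q = √(0.115) = 0.340
Q = 0.129, so δQ = 0.340 × 0.129 = 0.0439.

0.0439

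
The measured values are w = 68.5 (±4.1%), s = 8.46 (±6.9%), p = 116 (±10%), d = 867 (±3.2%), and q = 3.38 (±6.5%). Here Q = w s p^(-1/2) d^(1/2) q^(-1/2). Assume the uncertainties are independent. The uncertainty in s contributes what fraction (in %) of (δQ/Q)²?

(δQ/Q)² = (1·δw/w)² + (1·δs/s)² + (−½·δp/p)² + (½·δd/d)² + (−½·δq/q)²
  w term: (1×0.0410)² = 0.00168
  s term: (1×0.0690)² = 0.00476
  p term: (-0.5×0.100)² = 0.00250
  d term: (0.5×0.0320)² = 0.000256
  q term: (-0.5×0.0650)² = 0.00106
Total = 0.0103. Share from s = 0.00476/0.0103 = 0.464.

46.4%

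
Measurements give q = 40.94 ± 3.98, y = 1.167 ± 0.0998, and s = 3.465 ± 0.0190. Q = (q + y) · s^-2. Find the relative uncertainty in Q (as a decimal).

Let u = q + y = 42.11. δu = √(δq² + δy²) = √(15.8 + 0.00996) = 3.98, so δu/u = 0.0946.
Q is then a monomial in u, s:
δQ/Q = √((δu/u)² + (-2·δs/s)²) = √(0.00894 + 0.000120) = 0.0952

0.0952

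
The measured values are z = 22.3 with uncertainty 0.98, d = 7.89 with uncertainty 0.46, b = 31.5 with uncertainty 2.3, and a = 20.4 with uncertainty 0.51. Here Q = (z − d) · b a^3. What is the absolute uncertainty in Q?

4.97e+05

Let u = z − d = 14.4. δu = √(δz² + δd²) = √(0.960 + 0.212) = 1.08, so δu/u = 0.0751.
Q is then a monomial in u, b, a:
δQ/Q = √((δu/u)² + (1·δb/b)² + (3·δa/a)²) = √(0.00564 + 0.00533 + 0.00563) = 0.129
Q = 3.85e+06, so δQ = 0.129 × 3.85e+06 = 4.97e+05.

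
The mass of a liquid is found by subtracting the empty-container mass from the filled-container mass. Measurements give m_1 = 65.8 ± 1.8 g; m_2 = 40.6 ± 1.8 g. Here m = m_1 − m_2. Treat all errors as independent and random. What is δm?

2.55 g

Sums and differences: (δm)² = Σ (cᵢ δxᵢ)².
  (δm_1)² = 3.24;  (δm_2)² = 3.24
δm = √(6.48) = 2.55 g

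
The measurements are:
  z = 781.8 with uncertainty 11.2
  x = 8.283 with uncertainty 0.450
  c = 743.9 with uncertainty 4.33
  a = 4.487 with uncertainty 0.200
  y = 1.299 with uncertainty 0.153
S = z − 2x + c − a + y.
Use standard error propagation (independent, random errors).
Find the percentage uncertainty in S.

0.800%

Absolute uncertainties add in quadrature for a linear combination:
  (δz)² = 125;  (2·δx)² = 0.810;  (δc)² = 18.7;  (δa)² = 0.0400;  (δy)² = 0.0234
δS = √(145) = 12.0
S = 1506, so δS/S = 12.0/1506 = 0.00800.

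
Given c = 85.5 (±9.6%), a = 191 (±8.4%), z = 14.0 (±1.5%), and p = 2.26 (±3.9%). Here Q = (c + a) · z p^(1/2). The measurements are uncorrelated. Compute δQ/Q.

Let u = c + a = 276. δu = √(δc² + δa²) = √(67.4 + 257) = 18.0, so δu/u = 0.0652.
Q is then a monomial in u, z, p:
δQ/Q = √((δu/u)² + (1·δz/z)² + (½·δp/p)²) = √(0.00425 + 0.000225 + 0.000380) = 0.0697

0.0697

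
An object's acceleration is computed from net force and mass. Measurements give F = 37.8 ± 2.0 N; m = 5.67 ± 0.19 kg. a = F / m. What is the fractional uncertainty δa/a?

0.0626

For a monomial a ∝ F, m^-1, fractional errors add in quadrature:
  (1·δF/F)² = (1×0.0529)² = 0.00280;  (-1·δm/m)² = (-1×0.0335)² = 0.00112
δa/a = √(0.00392) = 0.0626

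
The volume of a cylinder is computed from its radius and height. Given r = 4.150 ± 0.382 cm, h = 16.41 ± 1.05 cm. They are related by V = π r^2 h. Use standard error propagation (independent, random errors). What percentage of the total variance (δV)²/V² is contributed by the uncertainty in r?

89.2%

(δV/V)² = (2·δr/r)² + (1·δh/h)²
  r term: (2×0.0920)² = 0.0339
  h term: (1×0.0640)² = 0.00409
Total = 0.0380. Share from r = 0.0339/0.0380 = 0.892.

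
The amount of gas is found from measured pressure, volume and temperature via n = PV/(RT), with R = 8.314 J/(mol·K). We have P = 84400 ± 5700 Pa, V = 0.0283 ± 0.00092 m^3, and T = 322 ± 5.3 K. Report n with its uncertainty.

For a monomial n ∝ P, V, T^-1, fractional errors add in quadrature:
  (1·δP/P)² = (1×0.0675)² = 0.00456;  (1·δV/V)² = (1×0.0325)² = 0.00106;  (-1·δT/T)² = (-1×0.0165)² = 0.000271
δn/n = √(0.00589) = 0.0767
n = 0.892 mol, so δn = 0.0767 × 0.892 = 0.0685 mol.

0.892 ± 0.0685 mol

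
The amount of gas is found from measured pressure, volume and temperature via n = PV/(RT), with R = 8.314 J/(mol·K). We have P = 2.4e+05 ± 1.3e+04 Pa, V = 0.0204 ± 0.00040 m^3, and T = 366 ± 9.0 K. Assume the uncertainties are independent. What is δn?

0.101 mol

Products/powers → add relative errors in quadrature, weighted by exponent:
  (1·δP/P)² = (1×0.0542)² = 0.00293;  (1·δV/V)² = (1×0.0196)² = 0.000384;  (-1·δT/T)² = (-1×0.0246)² = 0.000605
δn/n = √(0.00392) = 0.0626
n = 1.61 mol, so δn = 0.0626 × 1.61 = 0.101 mol.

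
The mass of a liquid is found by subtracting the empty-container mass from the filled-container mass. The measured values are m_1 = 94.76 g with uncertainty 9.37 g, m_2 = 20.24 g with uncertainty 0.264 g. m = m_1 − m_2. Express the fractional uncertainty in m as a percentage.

Absolute uncertainties add in quadrature for a linear combination:
  (δm_1)² = 87.8;  (δm_2)² = 0.0697
δm = √(87.9) = 9.37 g
m = 74.52 g, so δm/m = 9.37/74.52 = 0.126.

12.6%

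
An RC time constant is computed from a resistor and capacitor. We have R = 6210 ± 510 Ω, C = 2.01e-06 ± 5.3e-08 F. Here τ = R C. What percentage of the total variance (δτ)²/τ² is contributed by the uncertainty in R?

(δτ/τ)² = (1·δR/R)² + (1·δC/C)²
  R term: (1×0.0821)² = 0.00674
  C term: (1×0.0264)² = 0.000695
Total = 0.00744. Share from R = 0.00674/0.00744 = 0.907.

90.7%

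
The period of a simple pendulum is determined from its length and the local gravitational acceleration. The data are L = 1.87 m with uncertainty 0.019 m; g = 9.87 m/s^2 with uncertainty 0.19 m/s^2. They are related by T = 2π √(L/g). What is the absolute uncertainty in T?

For a monomial T ∝ L^(1/2), g^(-1/2), fractional errors add in quadrature:
  (½·δL/L)² = (0.5×0.0102)² = 2.58e-05;  (−½·δg/g)² = (-0.5×0.0193)² = 9.26e-05
δT/T = √(0.000118) = 0.0109
T = 2.73 s, so δT = 0.0109 × 2.73 = 0.0298 s.

0.0298 s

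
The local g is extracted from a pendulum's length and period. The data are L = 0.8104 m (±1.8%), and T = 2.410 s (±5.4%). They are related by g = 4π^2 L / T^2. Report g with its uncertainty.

5.508 ± 0.603 m/s^2

Relative error in a monomial: (δg/g)² = Σ (nᵢ · δxᵢ/xᵢ)².
  (1·δL/L)² = (1×0.0180)² = 0.000324;  (-2·δT/T)² = (-2×0.0540)² = 0.0117
δg/g = √(0.0120) = 0.109
g = 5.508 m/s^2, so δg = 0.109 × 5.508 = 0.603 m/s^2.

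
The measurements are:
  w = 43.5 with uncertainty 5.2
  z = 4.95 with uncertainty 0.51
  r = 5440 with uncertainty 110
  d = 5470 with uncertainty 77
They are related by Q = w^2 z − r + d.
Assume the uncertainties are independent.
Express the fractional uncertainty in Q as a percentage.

26.0%

Let p = w^2·z = 9370. δp/p = √((2·δw/w)² + (1·δz/z)²) = √(0.0572 + 0.0106) = 0.260, so δp = 2440.
Q = p − r + d: δQ = √(δp² + δr² + δd²) = √(5.95e+06 + 12100 + 5930) = 2440
Q = 9400, so δQ/Q = 2440/9400 = 0.260.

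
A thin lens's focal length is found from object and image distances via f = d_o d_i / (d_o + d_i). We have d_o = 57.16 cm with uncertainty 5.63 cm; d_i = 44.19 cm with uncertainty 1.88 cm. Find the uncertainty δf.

1.23 cm

∂f/∂d_o = (d_i/(d_o+d_i))² = 0.190;  ∂f/∂d_i = (d_o/(d_o+d_i))² = 0.318
δf = √((∂f/∂d_o · δd_o)² + (∂f/∂d_i · δd_i)²) = √(1.15 + 0.358) = 1.23 cm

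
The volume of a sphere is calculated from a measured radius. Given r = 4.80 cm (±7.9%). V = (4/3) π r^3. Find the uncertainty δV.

Relative error in a monomial: (δV/V)² = Σ (nᵢ · δxᵢ/xᵢ)².
  (3·δr/r)² = (3×0.0790)² = 0.0562
δV/V = √(0.0562) = 0.237
V = 463 cm^3, so δV = 0.237 × 463 = 110 cm^3.

110 cm^3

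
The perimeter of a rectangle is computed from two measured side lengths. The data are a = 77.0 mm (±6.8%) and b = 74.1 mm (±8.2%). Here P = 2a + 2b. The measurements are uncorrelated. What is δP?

Absolute uncertainties add in quadrature for a linear combination:
  (2·δa)² = 110;  (2·δb)² = 148
δP = √(257) = 16.0 mm

16.0 mm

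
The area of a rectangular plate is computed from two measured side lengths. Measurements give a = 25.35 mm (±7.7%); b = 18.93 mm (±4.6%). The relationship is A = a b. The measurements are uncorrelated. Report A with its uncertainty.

Since A is a product/quotient, work with relative uncertainties:
  (1·δa/a)² = (1×0.0770)² = 0.00593;  (1·δb/b)² = (1×0.0460)² = 0.00212
δA/A = √(0.00805) = 0.0897
A = 479.9 mm^2, so δA = 0.0897 × 479.9 = 43.0 mm^2.

479.9 ± 43.0 mm^2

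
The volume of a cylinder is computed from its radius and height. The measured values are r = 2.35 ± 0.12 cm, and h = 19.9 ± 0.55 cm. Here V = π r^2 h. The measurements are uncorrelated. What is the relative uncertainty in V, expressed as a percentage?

10.6%

For a monomial V ∝ r^2, h, fractional errors add in quadrature:
  (2·δr/r)² = (2×0.0511)² = 0.0104;  (1·δh/h)² = (1×0.0276)² = 0.000764
δV/V = √(0.0112) = 0.106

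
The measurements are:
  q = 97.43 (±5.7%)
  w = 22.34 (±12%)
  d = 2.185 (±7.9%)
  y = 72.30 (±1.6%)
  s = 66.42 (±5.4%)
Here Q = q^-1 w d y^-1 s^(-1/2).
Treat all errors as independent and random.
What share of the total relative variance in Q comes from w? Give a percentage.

57.9%

(δQ/Q)² = (-1·δq/q)² + (1·δw/w)² + (1·δd/d)² + (-1·δy/y)² + (−½·δs/s)²
  q term: (-1×0.0570)² = 0.00325
  w term: (1×0.120)² = 0.0144
  d term: (1×0.0790)² = 0.00624
  y term: (-1×0.0160)² = 0.000256
  s term: (-0.5×0.0540)² = 0.000729
Total = 0.0249. Share from w = 0.0144/0.0249 = 0.579.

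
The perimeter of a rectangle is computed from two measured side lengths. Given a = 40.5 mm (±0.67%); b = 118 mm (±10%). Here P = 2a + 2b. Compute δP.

Sums and differences: (δP)² = Σ (cᵢ δxᵢ)².
  (2·δa)² = 0.295;  (2·δb)² = 557
δP = √(557) = 23.6 mm

23.6 mm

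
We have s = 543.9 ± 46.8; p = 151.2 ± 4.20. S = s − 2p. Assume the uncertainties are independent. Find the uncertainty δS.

Sums and differences: (δS)² = Σ (cᵢ δxᵢ)².
  (δs)² = 2190;  (2·δp)² = 70.6
δS = √(2260) = 47.5

47.5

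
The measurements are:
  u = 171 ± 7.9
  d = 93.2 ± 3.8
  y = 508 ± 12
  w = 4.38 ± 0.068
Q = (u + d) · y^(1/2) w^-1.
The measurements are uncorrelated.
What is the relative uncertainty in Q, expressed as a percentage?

3.85%

Let h = u + d = 264. δh = √(δu² + δd²) = √(62.4 + 14.4) = 8.77, so δh/h = 0.0332.
Q is then a monomial in h, y, w:
δQ/Q = √((δh/h)² + (½·δy/y)² + (-1·δw/w)²) = √(0.00110 + 0.000140 + 0.000241) = 0.0385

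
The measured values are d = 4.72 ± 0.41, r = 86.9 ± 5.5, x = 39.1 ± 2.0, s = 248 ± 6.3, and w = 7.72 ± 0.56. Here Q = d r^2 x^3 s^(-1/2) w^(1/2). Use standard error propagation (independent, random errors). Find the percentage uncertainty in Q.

22.0%

Q is a product of powers, so relative uncertainties combine in quadrature:
  (1·δd/d)² = (1×0.0869)² = 0.00755;  (2·δr/r)² = (2×0.0633)² = 0.0160;  (3·δx/x)² = (3×0.0512)² = 0.0235;  (−½·δs/s)² = (-0.5×0.0254)² = 0.000161;  (½·δw/w)² = (0.5×0.0725)² = 0.00132
δQ/Q = √(0.0486) = 0.220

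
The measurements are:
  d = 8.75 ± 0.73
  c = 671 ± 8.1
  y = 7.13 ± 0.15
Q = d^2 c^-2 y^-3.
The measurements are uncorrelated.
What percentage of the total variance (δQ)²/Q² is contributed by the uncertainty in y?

(δQ/Q)² = (2·δd/d)² + (-2·δc/c)² + (-3·δy/y)²
  d term: (2×0.0834)² = 0.0278
  c term: (-2×0.0121)² = 0.000583
  y term: (-3×0.0210)² = 0.00398
Total = 0.0324. Share from y = 0.00398/0.0324 = 0.123.

12.3%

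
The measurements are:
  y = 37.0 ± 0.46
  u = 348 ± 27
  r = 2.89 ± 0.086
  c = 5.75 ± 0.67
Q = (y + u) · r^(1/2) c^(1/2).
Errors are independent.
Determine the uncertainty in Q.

Let w = y + u = 385. δw = √(δy² + δu²) = √(0.212 + 729) = 27.0, so δw/w = 0.0701.
Q is then a monomial in w, r, c:
δQ/Q = √((δw/w)² + (½·δr/r)² + (½·δc/c)²) = √(0.00492 + 0.000221 + 0.00339) = 0.0924
Q = 1570, so δQ = 0.0924 × 1570 = 145.

145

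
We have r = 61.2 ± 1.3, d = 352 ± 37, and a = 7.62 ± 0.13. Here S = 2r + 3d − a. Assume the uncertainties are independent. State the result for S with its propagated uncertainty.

For a sum/difference, combine absolute errors in quadrature:
  (2·δr)² = 6.76;  (3·δd)² = 12300;  (δa)² = 0.0169
δS = √(12300) = 111
S = 1170.

1170 ± 111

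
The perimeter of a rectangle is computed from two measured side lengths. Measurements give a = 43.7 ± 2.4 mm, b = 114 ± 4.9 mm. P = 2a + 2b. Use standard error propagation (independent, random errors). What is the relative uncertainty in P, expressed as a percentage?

Each term contributes (cᵢ δxᵢ)² to (δP)²:
  (2·δa)² = 23.0;  (2·δb)² = 96.0
δP = √(119) = 10.9 mm
P = 315 mm, so δP/P = 10.9/315 = 0.0346.

3.46%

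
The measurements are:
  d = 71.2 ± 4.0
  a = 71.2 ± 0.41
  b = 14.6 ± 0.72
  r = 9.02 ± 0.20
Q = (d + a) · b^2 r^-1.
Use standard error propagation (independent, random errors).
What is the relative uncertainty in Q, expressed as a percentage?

Let u = d + a = 142. δu = √(δd² + δa²) = √(16.0 + 0.168) = 4.02, so δu/u = 0.0282.
Q is then a monomial in u, b, r:
δQ/Q = √((δu/u)² + (2·δb/b)² + (-1·δr/r)²) = √(0.000797 + 0.00973 + 0.000492) = 0.105

10.5%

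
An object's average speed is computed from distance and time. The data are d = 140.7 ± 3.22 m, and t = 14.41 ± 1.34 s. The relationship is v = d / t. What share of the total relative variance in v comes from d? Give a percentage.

5.71%

(δv/v)² = (1·δd/d)² + (-1·δt/t)²
  d term: (1×0.0229)² = 0.000524
  t term: (-1×0.0930)² = 0.00865
Total = 0.00917. Share from d = 0.000524/0.00917 = 0.0571.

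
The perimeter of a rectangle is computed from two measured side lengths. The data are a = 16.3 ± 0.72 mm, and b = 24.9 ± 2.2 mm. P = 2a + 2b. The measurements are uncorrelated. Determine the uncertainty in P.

Absolute uncertainties add in quadrature for a linear combination:
  (2·δa)² = 2.07;  (2·δb)² = 19.4
δP = √(21.4) = 4.63 mm

4.63 mm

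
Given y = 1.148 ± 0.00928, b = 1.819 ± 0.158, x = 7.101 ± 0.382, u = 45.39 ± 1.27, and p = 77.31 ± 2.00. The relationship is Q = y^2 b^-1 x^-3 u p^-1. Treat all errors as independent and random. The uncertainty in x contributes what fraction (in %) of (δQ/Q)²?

73.8%

(δQ/Q)² = (2·δy/y)² + (-1·δb/b)² + (-3·δx/x)² + (1·δu/u)² + (-1·δp/p)²
  y term: (2×0.00808)² = 0.000261
  b term: (-1×0.0869)² = 0.00754
  x term: (-3×0.0538)² = 0.0260
  u term: (1×0.0280)² = 0.000783
  p term: (-1×0.0259)² = 0.000669
Total = 0.0353. Share from x = 0.0260/0.0353 = 0.738.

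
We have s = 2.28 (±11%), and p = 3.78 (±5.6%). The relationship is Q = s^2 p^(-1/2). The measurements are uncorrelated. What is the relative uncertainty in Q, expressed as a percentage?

Q is a product of powers, so relative uncertainties combine in quadrature:
  (2·δs/s)² = (2×0.110)² = 0.0484;  (−½·δp/p)² = (-0.5×0.0560)² = 0.000784
δQ/Q = √(0.0492) = 0.222

22.2%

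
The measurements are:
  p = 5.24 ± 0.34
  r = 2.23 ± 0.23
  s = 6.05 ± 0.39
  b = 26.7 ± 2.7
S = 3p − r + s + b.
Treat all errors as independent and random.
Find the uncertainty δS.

For a sum/difference, combine absolute errors in quadrature:
  (3·δp)² = 1.04;  (δr)² = 0.0529;  (δs)² = 0.152;  (δb)² = 7.29
δS = √(8.54) = 2.92

2.92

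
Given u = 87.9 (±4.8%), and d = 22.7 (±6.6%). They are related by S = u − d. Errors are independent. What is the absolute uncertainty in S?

4.48

S is a linear combination, so absolute uncertainties add in quadrature:
  (δu)² = 17.8;  (δd)² = 2.24
δS = √(20.0) = 4.48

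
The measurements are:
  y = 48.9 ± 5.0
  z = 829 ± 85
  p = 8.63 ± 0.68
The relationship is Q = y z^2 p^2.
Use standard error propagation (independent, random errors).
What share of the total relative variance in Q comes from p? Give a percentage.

(δQ/Q)² = (1·δy/y)² + (2·δz/z)² + (2·δp/p)²
  y term: (1×0.102)² = 0.0105
  z term: (2×0.103)² = 0.0421
  p term: (2×0.0788)² = 0.0248
Total = 0.0773. Share from p = 0.0248/0.0773 = 0.321.

32.1%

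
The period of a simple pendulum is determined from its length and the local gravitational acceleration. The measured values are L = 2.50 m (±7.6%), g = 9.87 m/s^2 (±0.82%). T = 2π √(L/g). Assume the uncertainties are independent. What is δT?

For a monomial T ∝ L^(1/2), g^(-1/2), fractional errors add in quadrature:
  (½·δL/L)² = (0.5×0.0760)² = 0.00144;  (−½·δg/g)² = (-0.5×0.00820)² = 1.68e-05
δT/T = √(0.00146) = 0.0382
T = 3.16 s, so δT = 0.0382 × 3.16 = 0.121 s.

0.121 s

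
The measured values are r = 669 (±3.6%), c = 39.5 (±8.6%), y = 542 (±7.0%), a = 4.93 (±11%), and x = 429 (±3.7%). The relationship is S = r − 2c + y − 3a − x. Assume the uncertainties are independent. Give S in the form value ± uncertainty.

688 ± 48.2

S is a linear combination, so absolute uncertainties add in quadrature:
  (δr)² = 580;  (2·δc)² = 46.2;  (δy)² = 1440;  (3·δa)² = 2.65;  (δx)² = 252
δS = √(2320) = 48.2
S = 688.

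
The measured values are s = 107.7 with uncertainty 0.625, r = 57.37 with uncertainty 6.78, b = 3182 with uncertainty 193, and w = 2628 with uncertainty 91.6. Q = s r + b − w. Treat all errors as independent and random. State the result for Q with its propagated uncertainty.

6733 ± 762

Let p = s·r = 6179. δp/p = √((1·δs/s)² + (1·δr/r)²) = √(3.37e-05 + 0.0140) = 0.118, so δp = 731.
Q = p + b − w: δQ = √(δp² + δb² + δw²) = √(5.34e+05 + 37200 + 8390) = 762
Q = 6733.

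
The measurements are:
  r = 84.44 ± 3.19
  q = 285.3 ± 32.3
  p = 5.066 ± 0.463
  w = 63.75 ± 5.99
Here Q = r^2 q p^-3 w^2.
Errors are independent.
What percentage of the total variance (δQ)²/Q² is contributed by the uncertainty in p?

(δQ/Q)² = (2·δr/r)² + (1·δq/q)² + (-3·δp/p)² + (2·δw/w)²
  r term: (2×0.0378)² = 0.00571
  q term: (1×0.113)² = 0.0128
  p term: (-3×0.0914)² = 0.0752
  w term: (2×0.0940)² = 0.0353
Total = 0.129. Share from p = 0.0752/0.129 = 0.583.

58.3%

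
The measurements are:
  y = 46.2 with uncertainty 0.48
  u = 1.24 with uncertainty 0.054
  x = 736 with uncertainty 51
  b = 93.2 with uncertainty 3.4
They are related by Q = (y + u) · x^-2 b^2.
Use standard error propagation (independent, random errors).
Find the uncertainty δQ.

Let w = y + u = 47.4. δw = √(δy² + δu²) = √(0.230 + 0.00292) = 0.483, so δw/w = 0.0102.
Q is then a monomial in w, x, b:
δQ/Q = √((δw/w)² + (-2·δx/x)² + (2·δb/b)²) = √(0.000104 + 0.0192 + 0.00532) = 0.157
Q = 0.761, so δQ = 0.157 × 0.761 = 0.119.

0.119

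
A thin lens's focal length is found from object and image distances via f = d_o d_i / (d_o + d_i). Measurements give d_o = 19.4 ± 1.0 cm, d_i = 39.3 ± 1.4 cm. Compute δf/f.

0.0365

∂f/∂d_o = (d_i/(d_o+d_i))² = 0.448;  ∂f/∂d_i = (d_o/(d_o+d_i))² = 0.109
δf = √((∂f/∂d_o · δd_o)² + (∂f/∂d_i · δd_i)²) = √(0.201 + 0.0234) = 0.474 cm
f = 13.0 cm, so δf/f = 0.474/13.0 = 0.0365.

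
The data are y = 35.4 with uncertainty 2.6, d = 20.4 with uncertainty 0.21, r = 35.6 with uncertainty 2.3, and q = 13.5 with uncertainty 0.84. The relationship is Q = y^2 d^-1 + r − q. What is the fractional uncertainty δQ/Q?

0.112

Let p = y^2·d^-1 = 61.4. δp/p = √((2·δy/y)² + (-1·δd/d)²) = √(0.0216 + 0.000106) = 0.147, so δp = 9.05.
Q = p + r − q: δQ = √(δp² + δr² + δq²) = √(81.8 + 5.29 + 0.706) = 9.37
Q = 83.5, so δQ/Q = 9.37/83.5 = 0.112.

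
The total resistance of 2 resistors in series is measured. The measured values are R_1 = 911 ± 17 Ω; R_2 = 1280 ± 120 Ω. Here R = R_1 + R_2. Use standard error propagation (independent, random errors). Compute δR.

R is a linear combination, so absolute uncertainties add in quadrature:
  (δR_1)² = 289;  (δR_2)² = 14400
δR = √(14700) = 121 Ω

121 Ω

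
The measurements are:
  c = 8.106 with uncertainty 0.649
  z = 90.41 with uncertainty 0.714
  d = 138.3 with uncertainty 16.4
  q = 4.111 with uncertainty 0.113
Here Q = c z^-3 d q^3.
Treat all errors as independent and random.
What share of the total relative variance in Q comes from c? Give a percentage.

23.0%

(δQ/Q)² = (1·δc/c)² + (-3·δz/z)² + (1·δd/d)² + (3·δq/q)²
  c term: (1×0.0801)² = 0.00641
  z term: (-3×0.00790)² = 0.000561
  d term: (1×0.119)² = 0.0141
  q term: (3×0.0275)² = 0.00680
Total = 0.0278. Share from c = 0.00641/0.0278 = 0.230.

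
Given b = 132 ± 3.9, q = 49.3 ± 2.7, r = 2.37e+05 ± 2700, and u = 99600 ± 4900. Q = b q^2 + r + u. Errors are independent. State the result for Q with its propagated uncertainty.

Let p = b·q^2 = 3.21e+05. δp/p = √((1·δb/b)² + (2·δq/q)²) = √(0.000873 + 0.0120) = 0.113, so δp = 36400.
Q = p + r + u: δQ = √(δp² + δr² + δu²) = √(1.32e+09 + 7.29e+06 + 2.4e+07) = 36800
Q = 6.57e+05.

(6.57 ± 0.368) × 10^5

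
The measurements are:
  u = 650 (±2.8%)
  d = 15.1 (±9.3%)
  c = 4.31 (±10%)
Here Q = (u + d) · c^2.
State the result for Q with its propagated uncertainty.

12400 ± 2490

Let w = u + d = 665. δw = √(δu² + δd²) = √(331 + 1.97) = 18.3, so δw/w = 0.0274.
Q is then a monomial in w, c:
δQ/Q = √((δw/w)² + (2·δc/c)²) = √(0.000753 + 0.0400) = 0.202
Q = 12400, so δQ = 0.202 × 12400 = 2490.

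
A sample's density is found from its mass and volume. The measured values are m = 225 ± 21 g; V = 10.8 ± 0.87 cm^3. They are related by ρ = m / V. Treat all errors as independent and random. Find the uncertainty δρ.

2.57 g/cm^3

For a monomial ρ ∝ m, V^-1, fractional errors add in quadrature:
  (1·δm/m)² = (1×0.0933)² = 0.00871;  (-1·δV/V)² = (-1×0.0806)² = 0.00649
δρ/ρ = √(0.0152) = 0.123
ρ = 20.8 g/cm^3, so δρ = 0.123 × 20.8 = 2.57 g/cm^3.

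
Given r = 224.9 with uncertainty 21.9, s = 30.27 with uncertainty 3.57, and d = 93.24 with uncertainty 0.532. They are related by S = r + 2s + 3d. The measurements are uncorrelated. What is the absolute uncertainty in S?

23.1

Each term contributes (cᵢ δxᵢ)² to (δS)²:
  (δr)² = 480;  (2·δs)² = 51.0;  (3·δd)² = 2.55
δS = √(533) = 23.1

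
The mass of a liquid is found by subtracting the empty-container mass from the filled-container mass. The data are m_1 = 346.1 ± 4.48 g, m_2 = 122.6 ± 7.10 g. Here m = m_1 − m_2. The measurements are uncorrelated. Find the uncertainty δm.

8.40 g

m is a linear combination, so absolute uncertainties add in quadrature:
  (δm_1)² = 20.1;  (δm_2)² = 50.4
δm = √(70.5) = 8.40 g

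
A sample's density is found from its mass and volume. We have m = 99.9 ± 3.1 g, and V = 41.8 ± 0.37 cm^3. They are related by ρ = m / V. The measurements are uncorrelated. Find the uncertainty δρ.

Each factor contributes (exponent × relative error)² to (δρ/ρ)²:
  (1·δm/m)² = (1×0.0310)² = 0.000963;  (-1·δV/V)² = (-1×0.00885)² = 7.84e-05
δρ/ρ = √(0.00104) = 0.0323
ρ = 2.39 g/cm^3, so δρ = 0.0323 × 2.39 = 0.0771 g/cm^3.

0.0771 g/cm^3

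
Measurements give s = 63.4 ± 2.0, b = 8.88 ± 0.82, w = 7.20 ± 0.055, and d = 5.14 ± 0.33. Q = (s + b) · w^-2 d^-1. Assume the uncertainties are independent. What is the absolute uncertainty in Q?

Let u = s + b = 72.3. δu = √(δs² + δb²) = √(4.00 + 0.672) = 2.16, so δu/u = 0.0299.
Q is then a monomial in u, w, d:
δQ/Q = √((δu/u)² + (-2·δw/w)² + (-1·δd/d)²) = √(0.000894 + 0.000233 + 0.00412) = 0.0725
Q = 0.271, so δQ = 0.0725 × 0.271 = 0.0197.

0.0197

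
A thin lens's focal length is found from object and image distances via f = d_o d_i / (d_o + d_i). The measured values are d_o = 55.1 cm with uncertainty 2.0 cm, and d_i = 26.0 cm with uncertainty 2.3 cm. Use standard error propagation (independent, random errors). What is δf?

∂f/∂d_o = (d_i/(d_o+d_i))² = 0.103;  ∂f/∂d_i = (d_o/(d_o+d_i))² = 0.462
δf = √((∂f/∂d_o · δd_o)² + (∂f/∂d_i · δd_i)²) = √(0.0423 + 1.13) = 1.08 cm

1.08 cm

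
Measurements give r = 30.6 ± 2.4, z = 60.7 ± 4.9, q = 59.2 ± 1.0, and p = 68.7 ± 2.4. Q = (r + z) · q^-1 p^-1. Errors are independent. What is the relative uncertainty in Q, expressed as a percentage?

7.13%

Let u = r + z = 91.3. δu = √(δr² + δz²) = √(5.76 + 24.0) = 5.46, so δu/u = 0.0598.
Q is then a monomial in u, q, p:
δQ/Q = √((δu/u)² + (-1·δq/q)² + (-1·δp/p)²) = √(0.00357 + 0.000285 + 0.00122) = 0.0713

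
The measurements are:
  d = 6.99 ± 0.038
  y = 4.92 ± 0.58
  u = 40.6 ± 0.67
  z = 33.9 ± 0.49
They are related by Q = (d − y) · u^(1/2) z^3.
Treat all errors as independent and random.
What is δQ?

1.46e+05

Let w = d − y = 2.07. δw = √(δd² + δy²) = √(0.00144 + 0.336) = 0.581, so δw/w = 0.281.
Q is then a monomial in w, u, z:
δQ/Q = √((δw/w)² + (½·δu/u)² + (3·δz/z)²) = √(0.0788 + 6.81e-05 + 0.00188) = 0.284
Q = 5.14e+05, so δQ = 0.284 × 5.14e+05 = 1.46e+05.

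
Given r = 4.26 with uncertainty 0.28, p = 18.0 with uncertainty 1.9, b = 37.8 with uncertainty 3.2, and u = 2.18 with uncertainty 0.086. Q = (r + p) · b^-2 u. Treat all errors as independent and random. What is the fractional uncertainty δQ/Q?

Let w = r + p = 22.3. δw = √(δr² + δp²) = √(0.0784 + 3.61) = 1.92, so δw/w = 0.0863.
Q is then a monomial in w, b, u:
δQ/Q = √((δw/w)² + (-2·δb/b)² + (1·δu/u)²) = √(0.00744 + 0.0287 + 0.00156) = 0.194

0.194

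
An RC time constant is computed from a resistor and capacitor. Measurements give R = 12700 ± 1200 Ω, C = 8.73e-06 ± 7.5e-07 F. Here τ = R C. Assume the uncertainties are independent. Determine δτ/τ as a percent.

Relative error in a monomial: (δτ/τ)² = Σ (nᵢ · δxᵢ/xᵢ)².
  (1·δR/R)² = (1×0.0945)² = 0.00893;  (1·δC/C)² = (1×0.0859)² = 0.00738
δτ/τ = √(0.0163) = 0.128

12.8%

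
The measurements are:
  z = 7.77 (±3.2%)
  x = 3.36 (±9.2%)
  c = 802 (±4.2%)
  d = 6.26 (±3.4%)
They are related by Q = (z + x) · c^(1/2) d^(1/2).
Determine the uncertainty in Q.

Let u = z + x = 11.1. δu = √(δz² + δx²) = √(0.0618 + 0.0956) = 0.397, so δu/u = 0.0356.
Q is then a monomial in u, c, d:
δQ/Q = √((δu/u)² + (½·δc/c)² + (½·δd/d)²) = √(0.00127 + 0.000441 + 0.000289) = 0.0447
Q = 789, so δQ = 0.0447 × 789 = 35.3.

35.3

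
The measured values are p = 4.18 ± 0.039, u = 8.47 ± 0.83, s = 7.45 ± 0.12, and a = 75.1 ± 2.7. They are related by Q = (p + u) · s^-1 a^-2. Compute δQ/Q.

Let w = p + u = 12.7. δw = √(δp² + δu²) = √(0.00152 + 0.689) = 0.831, so δw/w = 0.0657.
Q is then a monomial in w, s, a:
δQ/Q = √((δw/w)² + (-1·δs/s)² + (-2·δa/a)²) = √(0.00431 + 0.000259 + 0.00517) = 0.0987

0.0987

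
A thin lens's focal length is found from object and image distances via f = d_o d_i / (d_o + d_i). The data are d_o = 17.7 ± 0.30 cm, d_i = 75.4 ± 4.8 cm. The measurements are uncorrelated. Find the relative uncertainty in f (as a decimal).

∂f/∂d_o = (d_i/(d_o+d_i))² = 0.656;  ∂f/∂d_i = (d_o/(d_o+d_i))² = 0.0361
δf = √((∂f/∂d_o · δd_o)² + (∂f/∂d_i · δd_i)²) = √(0.0387 + 0.0301) = 0.262 cm
f = 14.3 cm, so δf/f = 0.262/14.3 = 0.0183.

0.0183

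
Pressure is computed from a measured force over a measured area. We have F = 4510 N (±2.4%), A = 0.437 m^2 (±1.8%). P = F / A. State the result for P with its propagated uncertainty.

10300 ± 310 Pa

P is a product of powers, so relative uncertainties combine in quadrature:
  (1·δF/F)² = (1×0.0240)² = 0.000576;  (-1·δA/A)² = (-1×0.0180)² = 0.000324
δP/P = √(0.000900) = 0.0300
P = 10300 Pa, so δP = 0.0300 × 10300 = 310 Pa.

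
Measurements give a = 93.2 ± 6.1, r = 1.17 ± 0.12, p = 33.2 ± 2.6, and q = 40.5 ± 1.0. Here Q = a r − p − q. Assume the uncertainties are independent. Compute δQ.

13.6

Let w = a·r = 109. δw/w = √((1·δa/a)² + (1·δr/r)²) = √(0.00428 + 0.0105) = 0.122, so δw = 13.3.
Q = w − p − q: δQ = √(δw² + δp² + δq²) = √(176 + 6.76 + 1.00) = 13.6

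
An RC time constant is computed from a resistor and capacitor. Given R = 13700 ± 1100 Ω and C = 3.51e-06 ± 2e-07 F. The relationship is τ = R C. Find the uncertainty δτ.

For a monomial τ ∝ R, C, fractional errors add in quadrature:
  (1·δR/R)² = (1×0.0803)² = 0.00645;  (1·δC/C)² = (1×0.0570)² = 0.00325
δτ/τ = √(0.00969) = 0.0985
τ = 0.0481 s, so δτ = 0.0985 × 0.0481 = 0.00473 s.

0.00473 s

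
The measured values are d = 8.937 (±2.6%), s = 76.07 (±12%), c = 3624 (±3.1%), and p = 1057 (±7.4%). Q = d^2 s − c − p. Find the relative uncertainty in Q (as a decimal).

Let w = d^2·s = 6076. δw/w = √((2·δd/d)² + (1·δs/s)²) = √(0.00270 + 0.0144) = 0.131, so δw = 795.
Q = w − c − p: δQ = √(δw² + δc² + δp²) = √(6.31e+05 + 12600 + 6120) = 806
Q = 1395, so δQ/Q = 806/1395 = 0.578.

0.578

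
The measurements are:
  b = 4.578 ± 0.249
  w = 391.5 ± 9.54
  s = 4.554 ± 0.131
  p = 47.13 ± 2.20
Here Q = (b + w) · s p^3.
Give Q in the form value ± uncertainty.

Let u = b + w = 396.1. δu = √(δb² + δw²) = √(0.0620 + 91.0) = 9.54, so δu/u = 0.0241.
Q is then a monomial in u, s, p:
δQ/Q = √((δu/u)² + (1·δs/s)² + (3·δp/p)²) = √(0.000581 + 0.000827 + 0.0196) = 0.145
Q = 1.888e+08, so δQ = 0.145 × 1.888e+08 = 2.74e+07.

(1.888 ± 0.274) × 10^8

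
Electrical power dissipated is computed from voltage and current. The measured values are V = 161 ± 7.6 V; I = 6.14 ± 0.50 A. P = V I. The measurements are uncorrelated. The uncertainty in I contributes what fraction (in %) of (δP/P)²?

74.8%

(δP/P)² = (1·δV/V)² + (1·δI/I)²
  V term: (1×0.0472)² = 0.00223
  I term: (1×0.0814)² = 0.00663
Total = 0.00886. Share from I = 0.00663/0.00886 = 0.748.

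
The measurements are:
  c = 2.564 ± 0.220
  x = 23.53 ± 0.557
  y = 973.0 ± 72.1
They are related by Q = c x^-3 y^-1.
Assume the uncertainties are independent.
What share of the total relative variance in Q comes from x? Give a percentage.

28.2%

(δQ/Q)² = (1·δc/c)² + (-3·δx/x)² + (-1·δy/y)²
  c term: (1×0.0858)² = 0.00736
  x term: (-3×0.0237)² = 0.00504
  y term: (-1×0.0741)² = 0.00549
Total = 0.0179. Share from x = 0.00504/0.0179 = 0.282.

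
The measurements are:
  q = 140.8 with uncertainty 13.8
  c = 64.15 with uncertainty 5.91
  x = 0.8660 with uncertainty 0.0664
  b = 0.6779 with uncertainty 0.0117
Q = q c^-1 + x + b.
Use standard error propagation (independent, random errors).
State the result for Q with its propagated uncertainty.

3.739 ± 0.303

Let p = q·c^-1 = 2.195. δp/p = √((1·δq/q)² + (-1·δc/c)²) = √(0.00961 + 0.00849) = 0.135, so δp = 0.295.
Q = p + x + b: δQ = √(δp² + δx² + δb²) = √(0.0872 + 0.00441 + 0.000137) = 0.303
Q = 3.739.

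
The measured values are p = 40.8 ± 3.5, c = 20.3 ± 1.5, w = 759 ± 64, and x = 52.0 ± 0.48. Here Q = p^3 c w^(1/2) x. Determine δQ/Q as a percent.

Q is a product of powers, so relative uncertainties combine in quadrature:
  (3·δp/p)² = (3×0.0858)² = 0.0662;  (1·δc/c)² = (1×0.0739)² = 0.00546;  (½·δw/w)² = (0.5×0.0843)² = 0.00178;  (1·δx/x)² = (1×0.00923)² = 8.52e-05
δQ/Q = √(0.0736) = 0.271

27.1%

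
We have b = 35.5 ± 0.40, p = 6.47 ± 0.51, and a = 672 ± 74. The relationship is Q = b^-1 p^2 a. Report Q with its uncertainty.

792 ± 153

For a monomial Q ∝ b^-1, p^2, a, fractional errors add in quadrature:
  (-1·δb/b)² = (-1×0.0113)² = 0.000127;  (2·δp/p)² = (2×0.0788)² = 0.0249;  (1·δa/a)² = (1×0.110)² = 0.0121
δQ/Q = √(0.0371) = 0.193
Q = 792, so δQ = 0.193 × 792 = 153.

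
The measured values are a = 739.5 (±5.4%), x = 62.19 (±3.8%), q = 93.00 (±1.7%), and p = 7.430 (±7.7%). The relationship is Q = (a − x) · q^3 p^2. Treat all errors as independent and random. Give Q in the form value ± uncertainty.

(3.008 ± 0.519) × 10^10

Let u = a − x = 677.3. δu = √(δa² + δx²) = √(1590 + 5.58) = 40.0, so δu/u = 0.0591.
Q is then a monomial in u, q, p:
δQ/Q = √((δu/u)² + (3·δq/q)² + (2·δp/p)²) = √(0.00349 + 0.00260 + 0.0237) = 0.173
Q = 3.008e+10, so δQ = 0.173 × 3.008e+10 = 5.19e+09.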